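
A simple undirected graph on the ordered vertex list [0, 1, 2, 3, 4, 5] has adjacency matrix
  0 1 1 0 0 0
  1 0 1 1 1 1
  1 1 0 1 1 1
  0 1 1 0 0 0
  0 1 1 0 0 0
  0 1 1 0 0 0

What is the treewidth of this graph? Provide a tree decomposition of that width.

Treewidth 2.
Bags: B1 = {0, 1, 2}  B2 = {1, 2, 3}  B3 = {1, 2, 5}  B4 = {1, 2, 4}
Tree: B1–B2, B2–B3, B2–B4

Each bag holds 3 vertices, so the decomposition has width 2, which upper-bounds the treewidth. On the other hand G contains the 3-clique {0, 1, 2}. A clique must lie in a single bag of any decomposition, so no decomposition can have width below 2. Combining the bounds, tw(G) = 2.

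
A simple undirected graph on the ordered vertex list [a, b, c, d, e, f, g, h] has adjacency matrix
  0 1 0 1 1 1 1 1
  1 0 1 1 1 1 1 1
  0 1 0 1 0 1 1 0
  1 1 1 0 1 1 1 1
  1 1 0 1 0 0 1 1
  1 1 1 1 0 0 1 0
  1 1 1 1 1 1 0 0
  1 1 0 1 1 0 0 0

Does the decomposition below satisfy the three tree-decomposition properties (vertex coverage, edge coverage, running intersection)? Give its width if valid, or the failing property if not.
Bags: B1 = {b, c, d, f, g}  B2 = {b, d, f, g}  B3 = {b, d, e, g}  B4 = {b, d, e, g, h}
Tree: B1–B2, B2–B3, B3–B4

No — vertex a appears in no bag.

A tree decomposition must satisfy three properties: every vertex lies in some bag; for every edge, both endpoints lie together in some bag; and for every vertex, the bags containing it form a connected subtree. Here vertex a appears in no bag, so the decomposition is invalid.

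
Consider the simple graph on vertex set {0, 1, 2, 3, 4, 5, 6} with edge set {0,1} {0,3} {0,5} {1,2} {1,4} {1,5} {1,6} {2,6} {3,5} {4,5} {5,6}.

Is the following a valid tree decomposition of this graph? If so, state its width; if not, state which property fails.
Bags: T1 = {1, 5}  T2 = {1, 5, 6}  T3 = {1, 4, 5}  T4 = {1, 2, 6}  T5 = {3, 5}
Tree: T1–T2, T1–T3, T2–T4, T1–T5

No — vertex 0 appears in no bag.

A tree decomposition must satisfy three properties: every vertex lies in some bag; for every edge, both endpoints lie together in some bag; and for every vertex, the bags containing it form a connected subtree. Here vertex 0 appears in no bag, so the decomposition is invalid.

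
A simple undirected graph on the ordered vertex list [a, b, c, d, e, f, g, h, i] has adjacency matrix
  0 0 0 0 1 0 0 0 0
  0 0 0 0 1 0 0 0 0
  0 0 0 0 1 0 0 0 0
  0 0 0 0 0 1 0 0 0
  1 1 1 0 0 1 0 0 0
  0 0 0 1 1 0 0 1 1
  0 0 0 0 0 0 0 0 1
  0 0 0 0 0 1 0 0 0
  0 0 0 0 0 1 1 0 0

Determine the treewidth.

1

A width-1 tree decomposition is:
Bags: B1 = {b, e}  B2 = {e, f}  B3 = {c, e}  B4 = {f, i}  B5 = {f, h}  B6 = {g, i}  B7 = {d, f}  B8 = {a, e}
Tree: B1–B2, B2–B3, B2–B4, B4–B5, B4–B6, B2–B7, B2–B8
Each bag holds 2 vertices, so the decomposition has width 1, which upper-bounds the treewidth. Since G has at least one edge (e.g. b–e), it is not an edgeless graph, so tw(G) ≥ 1. Therefore the treewidth is 1.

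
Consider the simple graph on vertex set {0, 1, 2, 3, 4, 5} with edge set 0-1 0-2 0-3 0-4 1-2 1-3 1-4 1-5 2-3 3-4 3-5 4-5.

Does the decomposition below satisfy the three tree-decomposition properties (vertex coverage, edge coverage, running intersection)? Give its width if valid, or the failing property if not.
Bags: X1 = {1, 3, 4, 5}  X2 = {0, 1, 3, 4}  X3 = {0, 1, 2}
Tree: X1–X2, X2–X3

No — edge (3,2) lies in no bag.

A tree decomposition must satisfy three properties: every vertex lies in some bag; for every edge, both endpoints lie together in some bag; and for every vertex, the bags containing it form a connected subtree. Here edge (3,2) lies in no bag, so the decomposition is invalid.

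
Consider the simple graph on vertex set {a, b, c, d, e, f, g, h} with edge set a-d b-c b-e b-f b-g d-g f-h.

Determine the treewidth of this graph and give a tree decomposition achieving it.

Treewidth 1.
Bags: B1 = {b, c}  B2 = {b, e}  B3 = {b, g}  B4 = {b, f}  B5 = {d, g}  B6 = {a, d}  B7 = {f, h}
Tree: B1–B2, B1–B3, B1–B4, B3–B5, B5–B6, B4–B7

The largest bag has 2 vertices, giving width 1; this decomposition certifies tw(G) ≤ 1. Any graph with an edge has treewidth ≥ 1, and G has the edge c–b. Combining the bounds, tw(G) = 1.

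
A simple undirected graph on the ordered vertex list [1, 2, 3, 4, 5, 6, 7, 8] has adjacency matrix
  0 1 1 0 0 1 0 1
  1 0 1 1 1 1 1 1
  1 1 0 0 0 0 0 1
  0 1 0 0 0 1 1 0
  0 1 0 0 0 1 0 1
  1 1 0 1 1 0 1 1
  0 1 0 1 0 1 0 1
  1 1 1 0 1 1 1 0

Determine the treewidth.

A width-3 tree decomposition is:
Bags: B1 = {2, 6, 7, 8}  B2 = {2, 5, 6, 8}  B3 = {2, 4, 6, 7}  B4 = {1, 2, 6, 8}  B5 = {1, 2, 3, 8}
Tree: B1–B2, B1–B3, B2–B4, B4–B5
Each bag holds 4 vertices, so the decomposition has width 3, which upper-bounds the treewidth. Conversely, {1, 2, 3, 8} is a clique of size 4, and the vertices of any clique must share a bag in every tree decomposition; so some bag has ≥ 4 vertices and tw(G) ≥ 3. The upper and lower bounds meet at 3, so that is the treewidth.

3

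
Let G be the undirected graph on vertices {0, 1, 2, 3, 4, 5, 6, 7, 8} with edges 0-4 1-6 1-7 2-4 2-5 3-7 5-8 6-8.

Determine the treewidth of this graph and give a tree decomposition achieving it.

Treewidth 1.
Bags: B1 = {3, 7}  B2 = {1, 7}  B3 = {1, 6}  B4 = {6, 8}  B5 = {5, 8}  B6 = {2, 5}  B7 = {2, 4}  B8 = {0, 4}
Tree: B1–B2, B2–B3, B3–B4, B4–B5, B5–B6, B6–B7, B7–B8

The largest bag has 2 vertices, giving width 1; this decomposition certifies tw(G) ≤ 1. G has an edge, so its treewidth is at least 1. The upper and lower bounds meet at 1, so that is the treewidth.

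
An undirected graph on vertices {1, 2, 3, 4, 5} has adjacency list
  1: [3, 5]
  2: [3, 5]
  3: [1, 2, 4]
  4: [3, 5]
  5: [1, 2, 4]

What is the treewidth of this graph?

A width-2 tree decomposition is:
Bags: B1 = {3, 4, 5}  B2 = {1, 3, 5}  B3 = {2, 3, 5}
Tree: B1–B2, B2–B3
The largest bag has 3 vertices, giving width 2; this decomposition certifies tw(G) ≤ 2. The edges 3–4–5–1–3 form a cycle, so G is not a tree and its treewidth is at least 2. The upper and lower bounds meet at 2, so that is the treewidth.

2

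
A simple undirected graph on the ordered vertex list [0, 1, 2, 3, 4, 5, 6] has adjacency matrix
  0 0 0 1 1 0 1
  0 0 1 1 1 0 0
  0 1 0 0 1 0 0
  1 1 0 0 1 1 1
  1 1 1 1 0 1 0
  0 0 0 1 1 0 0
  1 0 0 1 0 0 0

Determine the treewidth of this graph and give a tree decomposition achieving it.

The largest bag has 3 vertices, giving width 2; this decomposition certifies tw(G) ≤ 2. On the other hand G contains the 3-clique {1, 2, 4}. A clique must lie in a single bag of any decomposition, so no decomposition can have width below 2. Hence tw(G) = 2 exactly.

Treewidth 2.
One optimal decomposition is:
Bags: B1 = {3, 4, 5}  B2 = {0, 3, 4}  B3 = {1, 3, 4}  B4 = {0, 3, 6}  B5 = {1, 2, 4}
Tree: B1–B2, B2–B3, B2–B4, B3–B5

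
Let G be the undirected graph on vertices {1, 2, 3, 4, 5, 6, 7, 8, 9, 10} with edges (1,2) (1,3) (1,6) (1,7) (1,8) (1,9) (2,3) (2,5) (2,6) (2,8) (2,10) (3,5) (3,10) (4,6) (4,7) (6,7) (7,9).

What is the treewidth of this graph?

A width-2 tree decomposition is:
Bags: B1 = {1, 2, 3}  B2 = {1, 2, 6}  B3 = {1, 2, 8}  B4 = {2, 3, 10}  B5 = {2, 3, 5}  B6 = {1, 6, 7}  B7 = {4, 6, 7}  B8 = {1, 7, 9}
Tree: B1–B2, B2–B3, B1–B4, B4–B5, B2–B6, B6–B7, B6–B8
Every bag has size at most 3, so the width is 3 − 1 = 2 and tw(G) ≤ 2. Conversely, {1, 7, 9} is a clique of size 3, and the vertices of any clique must share a bag in every tree decomposition; so some bag has ≥ 3 vertices and tw(G) ≥ 2. Combining the bounds, tw(G) = 2.

2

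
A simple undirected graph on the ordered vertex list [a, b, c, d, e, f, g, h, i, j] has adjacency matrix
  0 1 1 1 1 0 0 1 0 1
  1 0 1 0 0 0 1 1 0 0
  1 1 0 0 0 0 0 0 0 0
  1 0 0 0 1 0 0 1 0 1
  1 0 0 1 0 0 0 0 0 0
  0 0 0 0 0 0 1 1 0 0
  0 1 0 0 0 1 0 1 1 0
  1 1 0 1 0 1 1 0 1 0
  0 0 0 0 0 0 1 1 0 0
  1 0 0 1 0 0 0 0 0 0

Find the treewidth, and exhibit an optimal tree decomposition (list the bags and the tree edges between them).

Treewidth 2.
One such decomposition:
Bags: B1 = {a, b, h}  B2 = {a, b, c}  B3 = {a, d, h}  B4 = {b, g, h}  B5 = {g, h, i}  B6 = {a, d, j}  B7 = {f, g, h}  B8 = {a, d, e}
Tree: B1–B2, B1–B3, B1–B4, B4–B5, B3–B6, B5–B7, B6–B8

The largest bag has 3 vertices, giving width 2; this decomposition certifies tw(G) ≤ 2. On the other hand G contains the 3-clique {a, d, j}. A clique must lie in a single bag of any decomposition, so no decomposition can have width below 2. Combining the bounds, tw(G) = 2.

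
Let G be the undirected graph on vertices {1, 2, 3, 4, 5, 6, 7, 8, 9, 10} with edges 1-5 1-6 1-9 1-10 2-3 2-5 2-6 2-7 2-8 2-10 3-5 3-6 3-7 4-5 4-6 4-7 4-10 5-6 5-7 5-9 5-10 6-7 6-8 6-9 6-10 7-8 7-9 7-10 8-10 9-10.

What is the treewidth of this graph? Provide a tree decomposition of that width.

Each bag holds 5 vertices, so the decomposition has width 4, which upper-bounds the treewidth. For the lower bound, the 5 vertices {2, 6, 7, 8, 10} are pairwise adjacent, and any tree decomposition puts a clique entirely inside one bag — forcing width ≥ 4. Therefore the treewidth is 4.

Treewidth 4.
One optimal decomposition is:
Bags: B1 = {5, 6, 7, 9, 10}  B2 = {2, 5, 6, 7, 10}  B3 = {2, 3, 5, 6, 7}  B4 = {1, 5, 6, 9, 10}  B5 = {2, 6, 7, 8, 10}  B6 = {4, 5, 6, 7, 10}
Tree: B1–B2, B2–B3, B1–B4, B2–B5, B1–B6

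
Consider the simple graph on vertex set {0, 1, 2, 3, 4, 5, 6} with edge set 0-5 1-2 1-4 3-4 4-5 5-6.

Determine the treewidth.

1

A width-1 tree decomposition is:
Bags: B1 = {0, 5}  B2 = {4, 5}  B3 = {1, 4}  B4 = {3, 4}  B5 = {1, 2}  B6 = {5, 6}
Tree: B1–B2, B2–B3, B3–B4, B3–B5, B2–B6
Each bag holds 2 vertices, so the decomposition has width 1, which upper-bounds the treewidth. Any graph with an edge has treewidth ≥ 1, and G has the edge 0–5. Hence tw(G) = 1 exactly.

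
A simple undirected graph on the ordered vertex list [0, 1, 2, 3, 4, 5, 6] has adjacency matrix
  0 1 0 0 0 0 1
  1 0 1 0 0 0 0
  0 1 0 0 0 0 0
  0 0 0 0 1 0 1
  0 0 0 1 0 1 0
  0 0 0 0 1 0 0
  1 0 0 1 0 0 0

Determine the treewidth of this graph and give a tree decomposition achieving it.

Every bag has size at most 2, so the width is 2 − 1 = 1 and tw(G) ≤ 1. Since G has at least one edge (e.g. 2–1), it is not an edgeless graph, so tw(G) ≥ 1. Combining the bounds, tw(G) = 1.

Treewidth 1.
One such decomposition:
Bags: B1 = {1, 2}  B2 = {0, 1}  B3 = {0, 6}  B4 = {3, 6}  B5 = {3, 4}  B6 = {4, 5}
Tree: B1–B2, B2–B3, B3–B4, B4–B5, B5–B6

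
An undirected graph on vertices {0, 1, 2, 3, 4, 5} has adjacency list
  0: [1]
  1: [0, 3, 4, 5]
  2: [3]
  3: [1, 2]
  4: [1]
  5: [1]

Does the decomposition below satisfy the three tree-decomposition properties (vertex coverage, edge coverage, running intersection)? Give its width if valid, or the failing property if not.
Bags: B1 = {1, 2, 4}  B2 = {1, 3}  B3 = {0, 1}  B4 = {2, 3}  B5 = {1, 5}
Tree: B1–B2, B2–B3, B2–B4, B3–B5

No — bags containing vertex 2 are not connected in the tree.

A tree decomposition must satisfy three properties: every vertex lies in some bag; for every edge, both endpoints lie together in some bag; and for every vertex, the bags containing it form a connected subtree. Here bags containing vertex 2 are not connected in the tree, so the decomposition is invalid.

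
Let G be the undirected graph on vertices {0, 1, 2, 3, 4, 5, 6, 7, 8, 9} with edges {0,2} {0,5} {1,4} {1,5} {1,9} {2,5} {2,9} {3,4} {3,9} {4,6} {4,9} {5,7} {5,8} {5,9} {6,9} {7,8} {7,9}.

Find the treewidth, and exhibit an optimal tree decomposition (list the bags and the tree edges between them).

Treewidth 2.
One optimal decomposition is:
Bags: B1 = {2, 5, 9}  B2 = {1, 5, 9}  B3 = {5, 7, 9}  B4 = {0, 2, 5}  B5 = {1, 4, 9}  B6 = {4, 6, 9}  B7 = {3, 4, 9}  B8 = {5, 7, 8}
Tree: B1–B2, B2–B3, B1–B4, B2–B5, B5–B6, B6–B7, B3–B8

Every bag has size at most 3, so the width is 3 − 1 = 2 and tw(G) ≤ 2. On the other hand G contains the 3-clique {0, 2, 5}. A clique must lie in a single bag of any decomposition, so no decomposition can have width below 2. Combining the bounds, tw(G) = 2.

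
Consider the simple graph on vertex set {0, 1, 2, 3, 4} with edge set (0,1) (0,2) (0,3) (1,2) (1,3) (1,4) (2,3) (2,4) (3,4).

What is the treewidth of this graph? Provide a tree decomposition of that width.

Treewidth 3.
Bags: B1 = {1, 2, 3, 4}  B2 = {0, 1, 2, 3}
Tree: B1–B2

Every bag has size at most 4, so the width is 4 − 1 = 3 and tw(G) ≤ 3. On the other hand G contains the 4-clique {0, 1, 2, 3}. A clique must lie in a single bag of any decomposition, so no decomposition can have width below 3. The upper and lower bounds meet at 3, so that is the treewidth.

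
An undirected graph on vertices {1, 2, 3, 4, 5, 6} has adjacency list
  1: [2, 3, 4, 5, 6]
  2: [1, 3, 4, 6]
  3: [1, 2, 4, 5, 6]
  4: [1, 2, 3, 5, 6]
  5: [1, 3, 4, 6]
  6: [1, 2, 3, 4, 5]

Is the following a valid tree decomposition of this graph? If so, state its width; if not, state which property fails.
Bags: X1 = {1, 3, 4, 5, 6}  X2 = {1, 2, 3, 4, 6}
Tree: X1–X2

Yes; width 4.

Every vertex of G appears in some bag (union = {1, 2, 3, 4, 5, 6}); every edge is covered by a bag; and for each vertex v the set of bags containing v is connected in the bag tree. The decomposition is therefore valid. The largest bag has 5 vertices, so the width is 4.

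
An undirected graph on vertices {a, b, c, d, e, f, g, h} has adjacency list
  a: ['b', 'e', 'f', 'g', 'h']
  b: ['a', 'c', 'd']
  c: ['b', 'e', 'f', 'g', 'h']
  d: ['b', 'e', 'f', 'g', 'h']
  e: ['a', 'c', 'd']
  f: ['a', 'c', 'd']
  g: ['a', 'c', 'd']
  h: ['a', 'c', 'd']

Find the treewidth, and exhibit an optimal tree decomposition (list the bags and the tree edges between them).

Treewidth 3.
One optimal decomposition is:
Bags: B1 = {a, c, d, f}  B2 = {a, c, d, h}  B3 = {a, c, d, g}  B4 = {a, c, d, e}  B5 = {a, b, c, d}
Tree: B1–B2, B2–B3, B3–B4, B4–B5

Every bag has size at most 4, so the width is 4 − 1 = 3 and tw(G) ≤ 3. For the lower bound: the 4 vertex sets {c,f}, {d,h}, {a}, {g} are disjoint, each induces a connected subgraph, and every pair is joined by at least one edge of G. Contracting each set to a single vertex therefore yields K_{4} as a minor, and since treewidth is minor-monotone, tw(G) ≥ tw(K_{4}) = 3. Hence tw(G) = 3 exactly.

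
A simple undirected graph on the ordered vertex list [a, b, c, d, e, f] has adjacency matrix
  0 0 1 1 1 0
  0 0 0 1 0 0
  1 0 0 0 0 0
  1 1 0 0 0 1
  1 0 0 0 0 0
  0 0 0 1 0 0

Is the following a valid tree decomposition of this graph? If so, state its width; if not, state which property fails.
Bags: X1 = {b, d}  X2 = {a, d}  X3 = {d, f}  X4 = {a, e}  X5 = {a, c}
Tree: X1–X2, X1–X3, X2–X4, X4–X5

Checking the three conditions: (i) the bags cover all of {a, b, c, d, e, f}; (ii) for each edge, some bag contains both endpoints; (iii) the bags containing any fixed vertex form a subtree. All hold, so the decomposition is valid with width 2 − 1 = 1.

Yes; width 1.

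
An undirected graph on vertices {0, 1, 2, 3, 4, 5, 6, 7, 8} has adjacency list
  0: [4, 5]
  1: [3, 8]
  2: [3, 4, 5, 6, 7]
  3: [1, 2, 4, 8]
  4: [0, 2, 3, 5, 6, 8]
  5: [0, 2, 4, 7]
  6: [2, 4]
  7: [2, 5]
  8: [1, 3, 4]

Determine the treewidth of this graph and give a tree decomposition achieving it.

The largest bag has 3 vertices, giving width 2; this decomposition certifies tw(G) ≤ 2. For the lower bound, the 3 vertices {1, 3, 8} are pairwise adjacent, and any tree decomposition puts a clique entirely inside one bag — forcing width ≥ 2. Combining the bounds, tw(G) = 2.

Treewidth 2.
One such decomposition:
Bags: B1 = {2, 4, 5}  B2 = {2, 3, 4}  B3 = {3, 4, 8}  B4 = {1, 3, 8}  B5 = {0, 4, 5}  B6 = {2, 4, 6}  B7 = {2, 5, 7}
Tree: B1–B2, B2–B3, B3–B4, B1–B5, B2–B6, B1–B7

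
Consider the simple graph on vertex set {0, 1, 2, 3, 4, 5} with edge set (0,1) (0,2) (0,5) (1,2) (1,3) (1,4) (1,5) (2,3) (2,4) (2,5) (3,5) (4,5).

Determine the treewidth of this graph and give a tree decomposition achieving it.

Treewidth 3.
One such decomposition:
Bags: B1 = {0, 1, 2, 5}  B2 = {1, 2, 3, 5}  B3 = {1, 2, 4, 5}
Tree: B1–B2, B1–B3

The largest bag has 4 vertices, giving width 3; this decomposition certifies tw(G) ≤ 3. Conversely, {0, 1, 2, 5} is a clique of size 4, and the vertices of any clique must share a bag in every tree decomposition; so some bag has ≥ 4 vertices and tw(G) ≥ 3. The upper and lower bounds meet at 3, so that is the treewidth.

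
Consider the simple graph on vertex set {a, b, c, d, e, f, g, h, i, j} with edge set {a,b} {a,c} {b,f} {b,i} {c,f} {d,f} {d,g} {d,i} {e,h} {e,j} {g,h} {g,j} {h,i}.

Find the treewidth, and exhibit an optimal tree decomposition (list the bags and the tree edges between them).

Each bag holds 3 vertices, so the decomposition has width 2, which upper-bounds the treewidth. For the lower bound, G contains the cycle j–e–h–g–j, so G is not a forest; only forests have treewidth ≤ 1, hence tw(G) ≥ 2. Therefore the treewidth is 2.

Treewidth 2.
Bags: B1 = {e, g, j}  B2 = {e, g, h}  B3 = {d, g, h}  B4 = {d, h, i}  B5 = {d, f, i}  B6 = {b, f, i}  B7 = {b, c, f}  B8 = {a, b, c}
Tree: B1–B2, B2–B3, B3–B4, B4–B5, B5–B6, B6–B7, B7–B8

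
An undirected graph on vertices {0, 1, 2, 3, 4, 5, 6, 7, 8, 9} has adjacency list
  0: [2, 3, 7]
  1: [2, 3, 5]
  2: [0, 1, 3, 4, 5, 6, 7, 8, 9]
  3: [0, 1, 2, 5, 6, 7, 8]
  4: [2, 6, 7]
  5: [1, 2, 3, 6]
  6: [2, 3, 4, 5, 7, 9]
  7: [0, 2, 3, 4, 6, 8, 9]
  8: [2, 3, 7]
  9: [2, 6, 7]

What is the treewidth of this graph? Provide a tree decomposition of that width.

The largest bag has 4 vertices, giving width 3; this decomposition certifies tw(G) ≤ 3. Conversely, {2, 6, 7, 9} is a clique of size 4, and the vertices of any clique must share a bag in every tree decomposition; so some bag has ≥ 4 vertices and tw(G) ≥ 3. Therefore the treewidth is 3.

Treewidth 3.
One optimal decomposition is:
Bags: B1 = {2, 4, 6, 7}  B2 = {2, 6, 7, 9}  B3 = {2, 3, 6, 7}  B4 = {2, 3, 7, 8}  B5 = {2, 3, 5, 6}  B6 = {1, 2, 3, 5}  B7 = {0, 2, 3, 7}
Tree: B1–B2, B2–B3, B3–B4, B3–B5, B5–B6, B3–B7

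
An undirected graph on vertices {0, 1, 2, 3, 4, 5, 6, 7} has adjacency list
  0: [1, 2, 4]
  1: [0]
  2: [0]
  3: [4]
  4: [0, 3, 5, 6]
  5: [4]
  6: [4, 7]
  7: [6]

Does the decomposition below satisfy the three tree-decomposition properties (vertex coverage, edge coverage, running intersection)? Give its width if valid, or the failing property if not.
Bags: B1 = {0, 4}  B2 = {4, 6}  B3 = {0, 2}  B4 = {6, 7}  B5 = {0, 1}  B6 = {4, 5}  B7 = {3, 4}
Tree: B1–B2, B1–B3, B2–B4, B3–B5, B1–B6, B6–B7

Vertex coverage: the bags together contain {0, 1, 2, 3, 4, 5, 6, 7}, the full vertex set. Edge coverage: each edge of G has both endpoints in at least one bag. Running intersection: for every vertex, the bags containing it form a connected subtree. All three properties hold, so this is a valid tree decomposition of width max|bag| − 1 = 1, and hence tw(G) ≤ 1.

Yes; width 1.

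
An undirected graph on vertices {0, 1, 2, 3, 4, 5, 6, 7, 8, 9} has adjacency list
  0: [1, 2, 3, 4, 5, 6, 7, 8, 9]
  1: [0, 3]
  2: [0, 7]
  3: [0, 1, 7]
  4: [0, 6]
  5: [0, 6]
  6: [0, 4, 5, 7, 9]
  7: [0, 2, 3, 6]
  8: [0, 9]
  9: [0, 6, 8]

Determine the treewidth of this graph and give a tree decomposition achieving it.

The largest bag has 3 vertices, giving width 2; this decomposition certifies tw(G) ≤ 2. On the other hand G contains the 3-clique {0, 1, 3}. A clique must lie in a single bag of any decomposition, so no decomposition can have width below 2. Hence tw(G) = 2 exactly.

Treewidth 2.
One such decomposition:
Bags: B1 = {0, 6, 7}  B2 = {0, 3, 7}  B3 = {0, 4, 6}  B4 = {0, 1, 3}  B5 = {0, 6, 9}  B6 = {0, 8, 9}  B7 = {0, 2, 7}  B8 = {0, 5, 6}
Tree: B1–B2, B1–B3, B2–B4, B1–B5, B5–B6, B2–B7, B1–B8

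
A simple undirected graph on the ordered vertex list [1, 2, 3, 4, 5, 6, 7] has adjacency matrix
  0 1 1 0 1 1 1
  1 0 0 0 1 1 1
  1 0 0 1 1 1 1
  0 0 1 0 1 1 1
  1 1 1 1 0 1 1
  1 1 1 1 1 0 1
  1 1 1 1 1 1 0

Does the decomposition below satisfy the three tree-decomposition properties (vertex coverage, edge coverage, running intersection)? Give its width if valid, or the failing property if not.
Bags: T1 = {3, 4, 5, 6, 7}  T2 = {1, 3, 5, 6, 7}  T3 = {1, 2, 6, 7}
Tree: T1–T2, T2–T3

No — edge (5,2) lies in no bag.

A tree decomposition must satisfy three properties: every vertex lies in some bag; for every edge, both endpoints lie together in some bag; and for every vertex, the bags containing it form a connected subtree. Here edge (5,2) lies in no bag, so the decomposition is invalid.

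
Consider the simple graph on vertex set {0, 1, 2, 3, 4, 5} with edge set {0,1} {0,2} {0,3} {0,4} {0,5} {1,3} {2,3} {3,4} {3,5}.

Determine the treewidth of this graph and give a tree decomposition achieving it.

Treewidth 2.
One optimal decomposition is:
Bags: B1 = {0, 3, 5}  B2 = {0, 1, 3}  B3 = {0, 3, 4}  B4 = {0, 2, 3}
Tree: B1–B2, B2–B3, B1–B4

Every bag has size at most 3, so the width is 3 − 1 = 2 and tw(G) ≤ 2. Conversely, {0, 1, 3} is a clique of size 3, and the vertices of any clique must share a bag in every tree decomposition; so some bag has ≥ 3 vertices and tw(G) ≥ 2. Combining the bounds, tw(G) = 2.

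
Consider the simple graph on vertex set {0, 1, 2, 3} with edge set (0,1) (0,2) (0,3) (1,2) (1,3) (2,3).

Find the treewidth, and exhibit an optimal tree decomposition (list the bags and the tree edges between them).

Treewidth 3.
Bags: B1 = {0, 1, 2, 3}
Tree: (single bag)

With just one bag of size 4, the width is 4 − 1 = 3, so tw(G) ≤ 3. For the lower bound, the 4 vertices {0, 1, 2, 3} are pairwise adjacent, and any tree decomposition puts a clique entirely inside one bag — forcing width ≥ 3. The upper and lower bounds meet at 3, so that is the treewidth.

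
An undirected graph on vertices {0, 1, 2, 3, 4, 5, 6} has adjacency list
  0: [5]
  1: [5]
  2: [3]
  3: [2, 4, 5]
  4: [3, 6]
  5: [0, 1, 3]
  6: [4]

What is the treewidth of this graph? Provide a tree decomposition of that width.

Treewidth 1.
One such decomposition:
Bags: B1 = {3, 5}  B2 = {3, 4}  B3 = {1, 5}  B4 = {2, 3}  B5 = {4, 6}  B6 = {0, 5}
Tree: B1–B2, B1–B3, B2–B4, B2–B5, B1–B6

The largest bag has 2 vertices, giving width 1; this decomposition certifies tw(G) ≤ 1. G has an edge, so its treewidth is at least 1. The upper and lower bounds meet at 1, so that is the treewidth.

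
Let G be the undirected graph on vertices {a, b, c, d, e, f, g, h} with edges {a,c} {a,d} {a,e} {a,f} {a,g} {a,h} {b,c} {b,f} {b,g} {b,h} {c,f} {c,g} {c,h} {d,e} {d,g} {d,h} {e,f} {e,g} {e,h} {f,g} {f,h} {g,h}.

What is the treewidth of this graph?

A width-4 tree decomposition is:
Bags: B1 = {a, c, f, g, h}  B2 = {a, e, f, g, h}  B3 = {a, d, e, g, h}  B4 = {b, c, f, g, h}
Tree: B1–B2, B2–B3, B1–B4
Every bag has size at most 5, so the width is 5 − 1 = 4 and tw(G) ≤ 4. On the other hand G contains the 5-clique {a, d, e, g, h}. A clique must lie in a single bag of any decomposition, so no decomposition can have width below 4. Therefore the treewidth is 4.

4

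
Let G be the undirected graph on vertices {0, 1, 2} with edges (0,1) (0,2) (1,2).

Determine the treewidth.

A width-2 tree decomposition is:
Bags: B1 = {0, 1, 2}
Tree: (single bag)
With just one bag of size 3, the width is 3 − 1 = 2, so tw(G) ≤ 2. On the other hand G contains the 3-clique {0, 1, 2}. A clique must lie in a single bag of any decomposition, so no decomposition can have width below 2. Combining the bounds, tw(G) = 2.

2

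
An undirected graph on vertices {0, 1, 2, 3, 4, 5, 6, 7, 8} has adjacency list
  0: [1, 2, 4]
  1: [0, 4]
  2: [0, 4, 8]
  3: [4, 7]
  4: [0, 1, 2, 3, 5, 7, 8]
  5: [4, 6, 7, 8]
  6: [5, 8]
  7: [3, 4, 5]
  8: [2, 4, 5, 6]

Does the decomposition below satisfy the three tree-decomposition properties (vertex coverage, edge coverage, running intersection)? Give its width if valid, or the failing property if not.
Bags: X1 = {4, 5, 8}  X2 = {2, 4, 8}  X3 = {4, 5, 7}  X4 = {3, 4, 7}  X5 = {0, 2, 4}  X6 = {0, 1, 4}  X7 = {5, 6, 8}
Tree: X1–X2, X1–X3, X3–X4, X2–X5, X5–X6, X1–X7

Every vertex of G appears in some bag (union = {0, 1, 2, 3, 4, 5, 6, 7, 8}); every edge is covered by a bag; and for each vertex v the set of bags containing v is connected in the bag tree. The decomposition is therefore valid. The largest bag has 3 vertices, so the width is 2.

Yes; width 2.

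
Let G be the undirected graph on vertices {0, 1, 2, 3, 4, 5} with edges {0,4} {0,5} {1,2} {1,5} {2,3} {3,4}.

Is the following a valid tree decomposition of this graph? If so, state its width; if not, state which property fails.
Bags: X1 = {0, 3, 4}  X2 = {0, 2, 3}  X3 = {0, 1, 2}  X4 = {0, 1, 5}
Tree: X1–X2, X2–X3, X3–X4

Every vertex of G appears in some bag (union = {0, 1, 2, 3, 4, 5}); every edge is covered by a bag; and for each vertex v the set of bags containing v is connected in the bag tree. The decomposition is therefore valid. The largest bag has 3 vertices, so the width is 2.

Yes; width 2.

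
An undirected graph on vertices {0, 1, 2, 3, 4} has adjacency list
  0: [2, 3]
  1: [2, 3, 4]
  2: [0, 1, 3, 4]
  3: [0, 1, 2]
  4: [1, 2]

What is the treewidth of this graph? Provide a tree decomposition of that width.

Treewidth 2.
One optimal decomposition is:
Bags: B1 = {1, 2, 4}  B2 = {1, 2, 3}  B3 = {0, 2, 3}
Tree: B1–B2, B2–B3

The largest bag has 3 vertices, giving width 2; this decomposition certifies tw(G) ≤ 2. Conversely, {0, 2, 3} is a clique of size 3, and the vertices of any clique must share a bag in every tree decomposition; so some bag has ≥ 3 vertices and tw(G) ≥ 2. Therefore the treewidth is 2.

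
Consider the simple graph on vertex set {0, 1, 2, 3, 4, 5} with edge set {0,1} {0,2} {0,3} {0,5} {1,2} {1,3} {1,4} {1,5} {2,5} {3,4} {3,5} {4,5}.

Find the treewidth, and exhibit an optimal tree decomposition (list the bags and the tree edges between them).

The largest bag has 4 vertices, giving width 3; this decomposition certifies tw(G) ≤ 3. For the lower bound, the 4 vertices {0, 1, 2, 5} are pairwise adjacent, and any tree decomposition puts a clique entirely inside one bag — forcing width ≥ 3. The upper and lower bounds meet at 3, so that is the treewidth.

Treewidth 3.
Bags: B1 = {1, 3, 4, 5}  B2 = {0, 1, 3, 5}  B3 = {0, 1, 2, 5}
Tree: B1–B2, B2–B3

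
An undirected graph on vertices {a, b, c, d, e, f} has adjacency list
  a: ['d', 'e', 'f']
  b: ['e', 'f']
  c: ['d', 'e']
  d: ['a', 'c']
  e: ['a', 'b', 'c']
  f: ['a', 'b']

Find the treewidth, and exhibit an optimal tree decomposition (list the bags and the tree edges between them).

Every bag has size at most 3, so the width is 3 − 1 = 2 and tw(G) ≤ 2. For the lower bound, G contains the cycle d–c–e–a–d, so G is not a forest; only forests have treewidth ≤ 1, hence tw(G) ≥ 2. Therefore the treewidth is 2.

Treewidth 2.
One optimal decomposition is:
Bags: B1 = {a, c, d}  B2 = {a, c, e}  B3 = {a, e, f}  B4 = {b, e, f}
Tree: B1–B2, B2–B3, B3–B4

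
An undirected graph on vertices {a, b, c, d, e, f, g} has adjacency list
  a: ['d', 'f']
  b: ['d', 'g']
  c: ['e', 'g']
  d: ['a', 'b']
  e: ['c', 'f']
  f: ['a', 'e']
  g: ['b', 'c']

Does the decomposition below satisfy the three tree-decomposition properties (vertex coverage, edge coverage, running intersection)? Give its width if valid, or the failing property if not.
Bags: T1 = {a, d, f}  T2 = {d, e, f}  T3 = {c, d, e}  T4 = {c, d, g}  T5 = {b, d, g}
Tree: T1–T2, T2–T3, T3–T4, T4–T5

Yes; width 2.

Every vertex of G appears in some bag (union = {a, b, c, d, e, f, g}); every edge is covered by a bag; and for each vertex v the set of bags containing v is connected in the bag tree. The decomposition is therefore valid. The largest bag has 3 vertices, so the width is 2.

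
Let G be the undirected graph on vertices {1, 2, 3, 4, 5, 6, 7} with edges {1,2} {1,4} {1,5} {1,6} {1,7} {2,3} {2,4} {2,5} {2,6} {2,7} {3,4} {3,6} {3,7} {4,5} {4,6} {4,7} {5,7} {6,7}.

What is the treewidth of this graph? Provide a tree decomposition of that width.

Treewidth 4.
One optimal decomposition is:
Bags: B1 = {1, 2, 4, 6, 7}  B2 = {2, 3, 4, 6, 7}  B3 = {1, 2, 4, 5, 7}
Tree: B1–B2, B1–B3

Each bag holds 5 vertices, so the decomposition has width 4, which upper-bounds the treewidth. Conversely, {1, 2, 4, 5, 7} is a clique of size 5, and the vertices of any clique must share a bag in every tree decomposition; so some bag has ≥ 5 vertices and tw(G) ≥ 4. Hence tw(G) = 4 exactly.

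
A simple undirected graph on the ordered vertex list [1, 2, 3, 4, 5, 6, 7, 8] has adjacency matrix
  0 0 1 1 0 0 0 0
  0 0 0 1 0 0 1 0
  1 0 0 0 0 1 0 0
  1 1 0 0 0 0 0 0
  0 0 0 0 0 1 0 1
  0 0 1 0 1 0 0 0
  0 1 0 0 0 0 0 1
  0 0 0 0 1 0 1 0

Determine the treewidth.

2

A width-2 tree decomposition is:
Bags: B1 = {1, 2, 4}  B2 = {1, 2, 3}  B3 = {2, 3, 6}  B4 = {2, 5, 6}  B5 = {2, 5, 8}  B6 = {2, 7, 8}
Tree: B1–B2, B2–B3, B3–B4, B4–B5, B5–B6
Each bag holds 3 vertices, so the decomposition has width 2, which upper-bounds the treewidth. The edges 2–4–1–3–6–5–8–7–2 form a cycle, so G is not a tree and its treewidth is at least 2. Hence tw(G) = 2 exactly.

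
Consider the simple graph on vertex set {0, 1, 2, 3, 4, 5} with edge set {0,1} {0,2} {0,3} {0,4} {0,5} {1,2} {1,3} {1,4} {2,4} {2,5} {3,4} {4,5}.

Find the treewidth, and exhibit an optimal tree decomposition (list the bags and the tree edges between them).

The largest bag has 4 vertices, giving width 3; this decomposition certifies tw(G) ≤ 3. Conversely, {0, 1, 2, 4} is a clique of size 4, and the vertices of any clique must share a bag in every tree decomposition; so some bag has ≥ 4 vertices and tw(G) ≥ 3. The upper and lower bounds meet at 3, so that is the treewidth.

Treewidth 3.
One optimal decomposition is:
Bags: B1 = {0, 1, 2, 4}  B2 = {0, 2, 4, 5}  B3 = {0, 1, 3, 4}
Tree: B1–B2, B1–B3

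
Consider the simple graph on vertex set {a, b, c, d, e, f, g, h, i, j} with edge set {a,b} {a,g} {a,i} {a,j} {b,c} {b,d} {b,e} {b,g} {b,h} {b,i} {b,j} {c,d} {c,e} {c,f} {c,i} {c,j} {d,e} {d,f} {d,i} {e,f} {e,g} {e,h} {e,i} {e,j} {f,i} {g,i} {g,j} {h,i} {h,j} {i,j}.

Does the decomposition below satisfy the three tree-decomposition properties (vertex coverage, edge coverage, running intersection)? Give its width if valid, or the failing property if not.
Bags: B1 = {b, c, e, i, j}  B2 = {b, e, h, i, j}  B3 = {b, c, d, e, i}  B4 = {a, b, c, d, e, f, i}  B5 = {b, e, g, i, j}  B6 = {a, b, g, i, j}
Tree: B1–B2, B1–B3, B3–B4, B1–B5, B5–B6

No — bags containing vertex a are not connected in the tree.

A tree decomposition must satisfy three properties: every vertex lies in some bag; for every edge, both endpoints lie together in some bag; and for every vertex, the bags containing it form a connected subtree. Here bags containing vertex a are not connected in the tree, so the decomposition is invalid.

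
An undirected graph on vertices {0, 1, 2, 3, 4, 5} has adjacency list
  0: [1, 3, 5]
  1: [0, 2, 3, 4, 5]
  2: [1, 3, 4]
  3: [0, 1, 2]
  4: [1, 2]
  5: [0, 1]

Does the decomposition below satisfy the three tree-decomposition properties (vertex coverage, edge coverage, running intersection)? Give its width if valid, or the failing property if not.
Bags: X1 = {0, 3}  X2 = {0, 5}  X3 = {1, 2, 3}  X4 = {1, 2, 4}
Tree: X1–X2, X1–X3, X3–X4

No — edge (1,0) lies in no bag.

A tree decomposition must satisfy three properties: every vertex lies in some bag; for every edge, both endpoints lie together in some bag; and for every vertex, the bags containing it form a connected subtree. Here edge (1,0) lies in no bag, so the decomposition is invalid.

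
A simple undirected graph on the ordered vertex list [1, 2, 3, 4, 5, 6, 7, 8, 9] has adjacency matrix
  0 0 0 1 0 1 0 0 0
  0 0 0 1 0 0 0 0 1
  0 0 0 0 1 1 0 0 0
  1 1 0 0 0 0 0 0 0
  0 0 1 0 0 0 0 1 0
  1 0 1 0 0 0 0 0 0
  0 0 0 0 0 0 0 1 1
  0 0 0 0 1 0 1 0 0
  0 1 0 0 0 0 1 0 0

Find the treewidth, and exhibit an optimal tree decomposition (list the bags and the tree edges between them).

Every bag has size at most 3, so the width is 3 − 1 = 2 and tw(G) ≤ 2. Since 3–6–1–4–2–9–7–8–5–3 is a cycle in G, G is not acyclic. Forests are exactly the graphs of treewidth ≤ 1, so tw(G) ≥ 2. Hence tw(G) = 2 exactly.

Treewidth 2.
One optimal decomposition is:
Bags: B1 = {1, 3, 6}  B2 = {1, 3, 4}  B3 = {2, 3, 4}  B4 = {2, 3, 9}  B5 = {3, 7, 9}  B6 = {3, 7, 8}  B7 = {3, 5, 8}
Tree: B1–B2, B2–B3, B3–B4, B4–B5, B5–B6, B6–B7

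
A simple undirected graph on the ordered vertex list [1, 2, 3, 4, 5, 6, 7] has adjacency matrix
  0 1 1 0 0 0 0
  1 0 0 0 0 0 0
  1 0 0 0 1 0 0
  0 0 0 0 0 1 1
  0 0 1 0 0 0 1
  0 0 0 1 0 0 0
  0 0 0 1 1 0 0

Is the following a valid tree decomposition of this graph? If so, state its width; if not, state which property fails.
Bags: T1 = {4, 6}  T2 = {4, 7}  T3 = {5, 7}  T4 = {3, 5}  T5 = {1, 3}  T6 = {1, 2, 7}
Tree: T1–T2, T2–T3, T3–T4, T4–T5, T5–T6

No — bags containing vertex 7 are not connected in the tree.

A tree decomposition must satisfy three properties: every vertex lies in some bag; for every edge, both endpoints lie together in some bag; and for every vertex, the bags containing it form a connected subtree. Here bags containing vertex 7 are not connected in the tree, so the decomposition is invalid.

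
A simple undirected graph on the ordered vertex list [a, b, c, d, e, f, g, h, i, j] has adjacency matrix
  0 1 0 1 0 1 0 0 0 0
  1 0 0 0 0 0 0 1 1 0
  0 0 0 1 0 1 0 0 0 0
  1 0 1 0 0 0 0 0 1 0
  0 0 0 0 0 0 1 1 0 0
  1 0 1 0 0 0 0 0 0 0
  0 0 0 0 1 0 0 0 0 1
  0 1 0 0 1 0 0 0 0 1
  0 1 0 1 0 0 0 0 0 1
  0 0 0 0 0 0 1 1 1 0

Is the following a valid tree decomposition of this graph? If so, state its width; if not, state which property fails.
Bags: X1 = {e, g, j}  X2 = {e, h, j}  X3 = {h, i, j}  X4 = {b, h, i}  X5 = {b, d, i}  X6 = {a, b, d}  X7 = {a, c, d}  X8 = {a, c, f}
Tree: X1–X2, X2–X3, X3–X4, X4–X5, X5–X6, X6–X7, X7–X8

Yes; width 2.

Checking the three conditions: (i) the bags cover all of {a, b, c, d, e, f, g, h, i, j}; (ii) for each edge, some bag contains both endpoints; (iii) the bags containing any fixed vertex form a subtree. All hold, so the decomposition is valid with width 3 − 1 = 2.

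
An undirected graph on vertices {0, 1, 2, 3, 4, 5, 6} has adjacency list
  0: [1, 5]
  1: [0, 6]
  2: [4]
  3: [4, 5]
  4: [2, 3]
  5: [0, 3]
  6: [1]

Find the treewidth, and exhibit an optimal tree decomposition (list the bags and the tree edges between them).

Each bag holds 2 vertices, so the decomposition has width 1, which upper-bounds the treewidth. G has an edge, so its treewidth is at least 1. Combining the bounds, tw(G) = 1.

Treewidth 1.
Bags: B1 = {1, 6}  B2 = {0, 1}  B3 = {0, 5}  B4 = {3, 5}  B5 = {3, 4}  B6 = {2, 4}
Tree: B1–B2, B2–B3, B3–B4, B4–B5, B5–B6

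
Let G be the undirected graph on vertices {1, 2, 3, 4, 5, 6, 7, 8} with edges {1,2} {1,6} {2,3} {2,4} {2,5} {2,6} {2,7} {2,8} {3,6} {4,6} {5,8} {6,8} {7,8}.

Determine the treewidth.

2

A width-2 tree decomposition is:
Bags: B1 = {2, 4, 6}  B2 = {2, 6, 8}  B3 = {2, 7, 8}  B4 = {2, 3, 6}  B5 = {1, 2, 6}  B6 = {2, 5, 8}
Tree: B1–B2, B2–B3, B1–B4, B1–B5, B3–B6
Every bag has size at most 3, so the width is 3 − 1 = 2 and tw(G) ≤ 2. On the other hand G contains the 3-clique {2, 5, 8}. A clique must lie in a single bag of any decomposition, so no decomposition can have width below 2. Hence tw(G) = 2 exactly.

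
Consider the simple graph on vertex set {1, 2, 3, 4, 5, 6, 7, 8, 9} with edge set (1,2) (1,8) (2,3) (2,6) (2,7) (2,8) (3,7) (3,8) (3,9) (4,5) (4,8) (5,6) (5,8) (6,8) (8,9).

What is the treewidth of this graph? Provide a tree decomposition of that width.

Treewidth 2.
One such decomposition:
Bags: B1 = {2, 6, 8}  B2 = {1, 2, 8}  B3 = {5, 6, 8}  B4 = {2, 3, 8}  B5 = {4, 5, 8}  B6 = {2, 3, 7}  B7 = {3, 8, 9}
Tree: B1–B2, B1–B3, B1–B4, B3–B5, B4–B6, B4–B7

The largest bag has 3 vertices, giving width 2; this decomposition certifies tw(G) ≤ 2. For the lower bound, the 3 vertices {3, 8, 9} are pairwise adjacent, and any tree decomposition puts a clique entirely inside one bag — forcing width ≥ 2. Hence tw(G) = 2 exactly.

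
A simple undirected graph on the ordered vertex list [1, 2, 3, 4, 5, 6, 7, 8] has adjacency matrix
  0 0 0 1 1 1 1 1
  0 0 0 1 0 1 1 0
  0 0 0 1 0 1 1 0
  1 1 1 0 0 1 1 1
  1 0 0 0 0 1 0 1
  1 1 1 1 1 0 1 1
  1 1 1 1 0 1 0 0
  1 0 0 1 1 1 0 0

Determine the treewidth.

A width-3 tree decomposition is:
Bags: B1 = {1, 4, 6, 8}  B2 = {1, 4, 6, 7}  B3 = {2, 4, 6, 7}  B4 = {1, 5, 6, 8}  B5 = {3, 4, 6, 7}
Tree: B1–B2, B2–B3, B1–B4, B3–B5
Every bag has size at most 4, so the width is 4 − 1 = 3 and tw(G) ≤ 3. On the other hand G contains the 4-clique {1, 4, 6, 8}. A clique must lie in a single bag of any decomposition, so no decomposition can have width below 3. Therefore the treewidth is 3.

3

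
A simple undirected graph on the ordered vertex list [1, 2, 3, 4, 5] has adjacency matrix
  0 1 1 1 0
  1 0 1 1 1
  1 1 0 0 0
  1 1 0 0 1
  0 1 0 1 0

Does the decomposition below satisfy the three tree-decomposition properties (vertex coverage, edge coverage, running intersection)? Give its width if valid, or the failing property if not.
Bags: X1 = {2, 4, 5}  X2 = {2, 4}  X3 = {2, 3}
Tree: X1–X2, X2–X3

No — vertex 1 appears in no bag.

A tree decomposition must satisfy three properties: every vertex lies in some bag; for every edge, both endpoints lie together in some bag; and for every vertex, the bags containing it form a connected subtree. Here vertex 1 appears in no bag, so the decomposition is invalid.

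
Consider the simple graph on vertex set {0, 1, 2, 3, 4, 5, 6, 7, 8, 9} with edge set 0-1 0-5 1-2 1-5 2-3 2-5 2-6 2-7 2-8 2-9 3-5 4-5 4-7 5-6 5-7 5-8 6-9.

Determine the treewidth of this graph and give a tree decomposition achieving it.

Every bag has size at most 3, so the width is 3 − 1 = 2 and tw(G) ≤ 2. On the other hand G contains the 3-clique {2, 6, 9}. A clique must lie in a single bag of any decomposition, so no decomposition can have width below 2. Hence tw(G) = 2 exactly.

Treewidth 2.
One optimal decomposition is:
Bags: B1 = {4, 5, 7}  B2 = {2, 5, 7}  B3 = {2, 5, 6}  B4 = {1, 2, 5}  B5 = {2, 6, 9}  B6 = {2, 5, 8}  B7 = {0, 1, 5}  B8 = {2, 3, 5}
Tree: B1–B2, B2–B3, B2–B4, B3–B5, B2–B6, B4–B7, B6–B8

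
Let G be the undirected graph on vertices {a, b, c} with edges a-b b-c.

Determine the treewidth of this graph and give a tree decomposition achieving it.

Treewidth 1.
One such decomposition:
Bags: B1 = {a, b}  B2 = {b, c}
Tree: B1–B2

Every bag has size at most 2, so the width is 2 − 1 = 1 and tw(G) ≤ 1. Since G has at least one edge (e.g. b–a), it is not an edgeless graph, so tw(G) ≥ 1. Hence tw(G) = 1 exactly.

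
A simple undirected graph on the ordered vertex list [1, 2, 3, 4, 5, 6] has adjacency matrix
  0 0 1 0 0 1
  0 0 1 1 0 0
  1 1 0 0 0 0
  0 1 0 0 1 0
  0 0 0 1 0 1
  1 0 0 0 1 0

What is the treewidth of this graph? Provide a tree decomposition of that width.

Treewidth 2.
One optimal decomposition is:
Bags: B1 = {2, 4, 5}  B2 = {2, 5, 6}  B3 = {1, 2, 6}  B4 = {1, 2, 3}
Tree: B1–B2, B2–B3, B3–B4

Each bag holds 3 vertices, so the decomposition has width 2, which upper-bounds the treewidth. The edges 2–4–5–6–1–3–2 form a cycle, so G is not a tree and its treewidth is at least 2. Therefore the treewidth is 2.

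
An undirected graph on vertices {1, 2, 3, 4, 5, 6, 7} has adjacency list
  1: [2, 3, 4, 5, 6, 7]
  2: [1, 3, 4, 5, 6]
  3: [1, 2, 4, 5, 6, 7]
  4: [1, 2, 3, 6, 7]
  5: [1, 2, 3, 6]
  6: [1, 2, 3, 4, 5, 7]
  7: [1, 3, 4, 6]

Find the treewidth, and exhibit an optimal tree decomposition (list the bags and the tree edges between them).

Treewidth 4.
One such decomposition:
Bags: B1 = {1, 2, 3, 4, 6}  B2 = {1, 2, 3, 5, 6}  B3 = {1, 3, 4, 6, 7}
Tree: B1–B2, B1–B3

The largest bag has 5 vertices, giving width 4; this decomposition certifies tw(G) ≤ 4. For the lower bound, the 5 vertices {1, 2, 3, 4, 6} are pairwise adjacent, and any tree decomposition puts a clique entirely inside one bag — forcing width ≥ 4. Therefore the treewidth is 4.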